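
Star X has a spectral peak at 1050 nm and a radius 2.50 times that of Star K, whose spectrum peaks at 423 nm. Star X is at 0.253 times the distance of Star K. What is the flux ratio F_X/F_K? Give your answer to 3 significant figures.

2.57

Wien's law: T_X/T_K = λ_K/λ_X = 423/1050 = 0.4029.
L_X/L_K = (R_X/R_K)²(T_X/T_K)⁴ = (2.50)²(0.4029)⁴ = 0.1646.
F_X/F_K = (L_X/L_K)/(d_X/d_K)² = 0.1646/(0.253)² = 2.572.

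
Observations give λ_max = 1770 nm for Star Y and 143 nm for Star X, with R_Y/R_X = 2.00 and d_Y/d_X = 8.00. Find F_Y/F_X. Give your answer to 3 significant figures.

2.66×10^-6

Wien's law: T_Y/T_X = λ_X/λ_Y = 143/1770 = 0.08079.
L_Y/L_X = (R_Y/R_X)²(T_Y/T_X)⁴ = (2.00)²(0.08079)⁴ = 1.704×10^-4.
F_Y/F_X = (L_Y/L_X)/(d_Y/d_X)² = 1.704×10^-4/(8.00)² = 2.663×10^-6.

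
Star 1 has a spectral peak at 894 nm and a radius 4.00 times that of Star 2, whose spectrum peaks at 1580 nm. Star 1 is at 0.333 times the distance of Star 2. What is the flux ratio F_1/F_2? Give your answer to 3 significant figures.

1.41×10^3

Wien's law: T_1/T_2 = λ_2/λ_1 = 1580/894 = 1.767.
L_1/L_2 = (R_1/R_2)²(T_1/T_2)⁴ = (4.00)²(1.767)⁴ = 156.1.
F_1/F_2 = (L_1/L_2)/(d_1/d_2)² = 156.1/(0.333)² = 1408.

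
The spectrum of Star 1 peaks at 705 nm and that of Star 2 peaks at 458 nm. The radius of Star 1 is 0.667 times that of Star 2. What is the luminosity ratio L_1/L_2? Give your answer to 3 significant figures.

0.0792

Wien's law gives T ∝ 1/λ_max, so T_1/T_2 = λ_2/λ_1 = 458/705 = 0.6496.
Then L ∝ R²T⁴ gives L_1/L_2 = (0.667)² × (0.6496)⁴ = 0.4449 × 0.1781 = 0.07924.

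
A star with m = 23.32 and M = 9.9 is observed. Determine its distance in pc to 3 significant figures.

m − M = 5 log₁₀(d/10 pc)
23.32 − (9.9) = 13.42 = 5 log₁₀(d/10)
d = 10 × 10^(13.42/5) = 10 × 10^2.684 = 4831 pc.

4.83×10^3 pc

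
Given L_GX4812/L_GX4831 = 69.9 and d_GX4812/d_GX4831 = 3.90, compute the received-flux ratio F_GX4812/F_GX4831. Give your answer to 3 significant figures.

4.60

F = L/(4πd²), so F_GX4812/F_GX4831 = (L_GX4812/L_GX4831) / (d_GX4812/d_GX4831)²
= 69.9 / (3.90)² = 69.9 / 15.21 = 4.596.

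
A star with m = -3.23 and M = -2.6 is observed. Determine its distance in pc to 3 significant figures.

m − M = 5 log₁₀(d/10 pc)
-3.23 − (-2.6) = -0.63 = 5 log₁₀(d/10)
d = 10 × 10^(-0.63/5) = 10 × 10^-0.126 = 7.482 pc.

7.48 pc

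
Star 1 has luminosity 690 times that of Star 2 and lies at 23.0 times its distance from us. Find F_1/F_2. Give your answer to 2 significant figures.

1.3

F = L/(4πd²), so F_1/F_2 = (L_1/L_2) / (d_1/d_2)²
= 690 / (23.0)² = 690 / 529.0 = 1.304.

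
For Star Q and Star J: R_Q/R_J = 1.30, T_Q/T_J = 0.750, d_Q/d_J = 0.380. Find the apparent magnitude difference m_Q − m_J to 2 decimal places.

L_Q/L_J = (1.30)²(0.750)⁴ = 0.5347.
F_Q/F_J = (L_Q/L_J)/(d_Q/d_J)² = 0.5347/0.1444 = 3.703.
m_Q − m_J = −2.5 log₁₀(3.703) = -1.42.

-1.42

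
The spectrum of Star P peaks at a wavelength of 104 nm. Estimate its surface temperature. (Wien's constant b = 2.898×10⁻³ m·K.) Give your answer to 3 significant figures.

T = b/λ_max = 2.898×10⁻³ / (104×10⁻⁹) = 2.787×10^4 K.

2.79×10^4 K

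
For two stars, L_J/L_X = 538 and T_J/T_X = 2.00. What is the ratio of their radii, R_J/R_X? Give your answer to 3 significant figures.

5.80

L ∝ R²T⁴ gives R ∝ √L / T², so
R_J/R_X = √(538) / (2.00)² = 23.19 / 4.000 = 5.799.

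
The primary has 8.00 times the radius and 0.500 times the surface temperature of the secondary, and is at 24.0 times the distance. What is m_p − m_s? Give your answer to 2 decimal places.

5.40

L_p/L_s = (8.00)²(0.500)⁴ = 4.000.
F_p/F_s = (L_p/L_s)/(d_p/d_s)² = 4.000/576.0 = 0.006944.
m_p − m_s = −2.5 log₁₀(0.006944) = 5.40.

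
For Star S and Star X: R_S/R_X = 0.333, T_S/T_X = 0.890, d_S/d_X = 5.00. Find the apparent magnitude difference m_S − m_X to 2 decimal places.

6.39

L_S/L_X = (0.333)²(0.890)⁴ = 0.06957.
F_S/F_X = (L_S/L_X)/(d_S/d_X)² = 0.06957/25.00 = 0.002783.
m_S − m_X = −2.5 log₁₀(0.002783) = 6.39.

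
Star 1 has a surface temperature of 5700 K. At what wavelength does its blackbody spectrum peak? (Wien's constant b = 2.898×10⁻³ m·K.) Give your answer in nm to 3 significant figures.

λ_max = b/T = 2.898×10⁻³ / 5700 = 5.08×10^-7 m = 508.4 nm.

508 nm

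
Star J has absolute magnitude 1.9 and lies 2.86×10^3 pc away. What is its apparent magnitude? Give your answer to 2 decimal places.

14.18

m = M + 5 log₁₀(d/10 pc) = 1.9 + 5 log₁₀(2.86×10^3/10)
  = 1.9 + 5 × 2.456 = 1.9 + 12.28 = 14.18.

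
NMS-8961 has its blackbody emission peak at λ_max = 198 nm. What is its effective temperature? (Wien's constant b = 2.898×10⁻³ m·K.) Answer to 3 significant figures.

T = b/λ_max = 2.898×10⁻³ / (198×10⁻⁹) = 1.464×10^4 K.

1.46×10^4 K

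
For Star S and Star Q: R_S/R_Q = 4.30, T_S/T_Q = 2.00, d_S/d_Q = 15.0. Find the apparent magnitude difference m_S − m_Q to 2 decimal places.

L_S/L_Q = (4.30)²(2.00)⁴ = 295.8.
F_S/F_Q = (L_S/L_Q)/(d_S/d_Q)² = 295.8/225.0 = 1.315.
m_S − m_Q = −2.5 log₁₀(1.315) = -0.30.

-0.30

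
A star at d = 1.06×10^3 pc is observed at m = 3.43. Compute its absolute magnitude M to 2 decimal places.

-6.70

M = m − 5 log₁₀(d/10 pc) = 3.43 − 5 log₁₀(1.06×10^3/10)
  = 3.43 − 5 × 2.025 = 3.43 − 10.13 = -6.70.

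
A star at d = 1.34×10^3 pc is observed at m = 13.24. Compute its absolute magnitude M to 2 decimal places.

2.60

M = m − 5 log₁₀(d/10 pc) = 13.24 − 5 log₁₀(1.34×10^3/10)
  = 13.24 − 5 × 2.127 = 13.24 − 10.64 = 2.60.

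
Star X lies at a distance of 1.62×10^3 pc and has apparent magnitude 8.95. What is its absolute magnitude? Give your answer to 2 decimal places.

-2.10

M = m − 5 log₁₀(d/10 pc) = 8.95 − 5 log₁₀(1.62×10^3/10)
  = 8.95 − 5 × 2.210 = 8.95 − 11.05 = -2.10.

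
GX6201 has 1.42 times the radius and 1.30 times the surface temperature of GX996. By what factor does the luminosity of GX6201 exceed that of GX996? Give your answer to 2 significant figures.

From the Stefan–Boltzmann law, L ∝ R²T⁴, so
L_GX6201/L_GX996 = (R_GX6201/R_GX996)² (T_GX6201/T_GX996)⁴ = (1.42)² × (1.30)⁴ = 2.016 × 2.856 = 5.759.

5.8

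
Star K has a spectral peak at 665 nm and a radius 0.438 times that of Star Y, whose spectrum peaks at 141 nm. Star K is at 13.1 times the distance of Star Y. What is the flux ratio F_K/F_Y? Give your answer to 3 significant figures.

Wien's law: T_K/T_Y = λ_Y/λ_K = 141/665 = 0.2120.
L_K/L_Y = (R_K/R_Y)²(T_K/T_Y)⁴ = (0.438)²(0.2120)⁴ = 3.877×10^-4.
F_K/F_Y = (L_K/L_Y)/(d_K/d_Y)² = 3.877×10^-4/(13.1)² = 2.259×10^-6.

2.26×10^-6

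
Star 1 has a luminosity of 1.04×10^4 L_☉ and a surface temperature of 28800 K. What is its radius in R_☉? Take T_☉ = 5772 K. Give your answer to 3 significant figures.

4.10 R_☉

R/R_☉ = √(L/L_☉) / (T/T_☉)² = √(1.04×10^4) / (4.990)²
       = 102.0 / 24.90 = 4.096.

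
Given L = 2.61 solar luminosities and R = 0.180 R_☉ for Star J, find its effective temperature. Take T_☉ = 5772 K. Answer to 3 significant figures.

1.73×10^4 K

T/T_☉ = (L/L_☉)^(1/4) / (R/R_☉)^(1/2)
T = 5772 × (2.61)^(1/4) / √(0.180) = 5772 × 1.271 / 0.4243 = 1.729×10^4 K.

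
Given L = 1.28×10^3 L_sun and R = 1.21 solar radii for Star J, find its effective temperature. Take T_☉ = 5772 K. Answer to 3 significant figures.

3.14×10^4 K

T/T_☉ = (L/L_☉)^(1/4) / (R/R_☉)^(1/2)
T = 5772 × (1.28×10^3)^(1/4) / √(1.21) = 5772 × 5.981 / 1.100 = 3.139×10^4 K.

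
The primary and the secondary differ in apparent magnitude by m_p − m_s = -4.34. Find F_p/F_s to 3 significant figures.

54.5

F_p/F_s = 10^(−(m_p − m_s)/2.5) = 10^(4.34/2.5) = 10^1.736 = 54.45.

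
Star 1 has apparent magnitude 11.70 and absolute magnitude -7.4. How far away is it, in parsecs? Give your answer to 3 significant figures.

6.61×10^4 pc

m − M = 5 log₁₀(d/10 pc)
11.70 − (-7.4) = 19.10 = 5 log₁₀(d/10)
d = 10 × 10^(19.10/5) = 10 × 10^3.820 = 6.607×10^4 pc.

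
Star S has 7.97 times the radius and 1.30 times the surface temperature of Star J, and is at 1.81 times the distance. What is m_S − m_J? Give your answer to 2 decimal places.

L_S/L_J = (7.97)²(1.30)⁴ = 181.4.
F_S/F_J = (L_S/L_J)/(d_S/d_J)² = 181.4/3.276 = 55.38.
m_S − m_J = −2.5 log₁₀(55.38) = -4.36.

-4.36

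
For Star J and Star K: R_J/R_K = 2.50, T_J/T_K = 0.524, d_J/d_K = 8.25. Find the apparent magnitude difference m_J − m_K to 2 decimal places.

L_J/L_K = (2.50)²(0.524)⁴ = 0.4712.
F_J/F_K = (L_J/L_K)/(d_J/d_K)² = 0.4712/68.06 = 0.006923.
m_J − m_K = −2.5 log₁₀(0.006923) = 5.40.

5.40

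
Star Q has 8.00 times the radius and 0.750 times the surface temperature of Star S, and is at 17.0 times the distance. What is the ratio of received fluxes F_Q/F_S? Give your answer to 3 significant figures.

0.0701

L_Q/L_S = (R_Q/R_S)²(T_Q/T_S)⁴ = (8.00)² × (0.750)⁴ = 20.25.
F_Q/F_S = (L_Q/L_S)/(d_Q/d_S)² = 20.25 / (17.0)² = 0.07007.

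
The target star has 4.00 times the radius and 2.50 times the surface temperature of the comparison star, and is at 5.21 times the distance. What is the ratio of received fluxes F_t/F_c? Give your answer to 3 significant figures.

L_t/L_c = (R_t/R_c)²(T_t/T_c)⁴ = (4.00)² × (2.50)⁴ = 625.0.
F_t/F_c = (L_t/L_c)/(d_t/d_c)² = 625.0 / (5.21)² = 23.03.

23.0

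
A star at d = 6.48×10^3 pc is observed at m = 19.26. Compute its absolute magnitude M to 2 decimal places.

M = m − 5 log₁₀(d/10 pc) = 19.26 − 5 log₁₀(6.48×10^3/10)
  = 19.26 − 5 × 2.812 = 19.26 − 14.06 = 5.20.

5.20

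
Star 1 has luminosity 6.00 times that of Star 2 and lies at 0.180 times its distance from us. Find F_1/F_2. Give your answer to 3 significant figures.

F = L/(4πd²), so F_1/F_2 = (L_1/L_2) / (d_1/d_2)²
= 6.00 / (0.180)² = 6.00 / 0.03240 = 185.2.

185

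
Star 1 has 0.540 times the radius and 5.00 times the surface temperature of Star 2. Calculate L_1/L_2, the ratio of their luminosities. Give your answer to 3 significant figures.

182

From the Stefan–Boltzmann law, L ∝ R²T⁴, so
L_1/L_2 = (R_1/R_2)² (T_1/T_2)⁴ = (0.540)² × (5.00)⁴ = 0.2916 × 625.0 = 182.3.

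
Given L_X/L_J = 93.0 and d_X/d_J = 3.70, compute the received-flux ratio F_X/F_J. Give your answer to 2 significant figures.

F = L/(4πd²), so F_X/F_J = (L_X/L_J) / (d_X/d_J)²
= 93.0 / (3.70)² = 93.0 / 13.69 = 6.793.

6.8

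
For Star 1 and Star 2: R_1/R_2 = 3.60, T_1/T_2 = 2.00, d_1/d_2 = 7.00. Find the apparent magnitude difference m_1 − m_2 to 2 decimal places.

-1.57

L_1/L_2 = (3.60)²(2.00)⁴ = 207.4.
F_1/F_2 = (L_1/L_2)/(d_1/d_2)² = 207.4/49.00 = 4.232.
m_1 − m_2 = −2.5 log₁₀(4.232) = -1.57.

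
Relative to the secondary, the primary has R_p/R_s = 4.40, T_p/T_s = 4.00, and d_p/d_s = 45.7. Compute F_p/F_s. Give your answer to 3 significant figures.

2.37

L_p/L_s = (R_p/R_s)²(T_p/T_s)⁴ = (4.40)² × (4.00)⁴ = 4956.
F_p/F_s = (L_p/L_s)/(d_p/d_s)² = 4956 / (45.7)² = 2.373.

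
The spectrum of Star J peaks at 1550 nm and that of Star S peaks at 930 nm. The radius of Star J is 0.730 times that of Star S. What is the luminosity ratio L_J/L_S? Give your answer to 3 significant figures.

0.0691

Wien's law gives T ∝ 1/λ_max, so T_J/T_S = λ_S/λ_J = 930/1550 = 0.6000.
Then L ∝ R²T⁴ gives L_J/L_S = (0.730)² × (0.6000)⁴ = 0.5329 × 0.1296 = 0.06906.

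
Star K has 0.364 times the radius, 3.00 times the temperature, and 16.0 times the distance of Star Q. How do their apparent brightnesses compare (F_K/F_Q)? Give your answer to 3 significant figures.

L_K/L_Q = (R_K/R_Q)²(T_K/T_Q)⁴ = (0.364)² × (3.00)⁴ = 10.73.
F_K/F_Q = (L_K/L_Q)/(d_K/d_Q)² = 10.73 / (16.0)² = 0.04192.

0.0419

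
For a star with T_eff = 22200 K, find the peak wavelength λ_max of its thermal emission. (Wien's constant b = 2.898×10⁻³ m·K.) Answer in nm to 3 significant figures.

131 nm

λ_max = b/T = 2.898×10⁻³ / 22200 = 1.31×10^-7 m = 130.5 nm.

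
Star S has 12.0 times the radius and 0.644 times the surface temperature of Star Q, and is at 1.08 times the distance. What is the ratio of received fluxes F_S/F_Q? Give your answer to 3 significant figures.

21.2

L_S/L_Q = (R_S/R_Q)²(T_S/T_Q)⁴ = (12.0)² × (0.644)⁴ = 24.77.
F_S/F_Q = (L_S/L_Q)/(d_S/d_Q)² = 24.77 / (1.08)² = 21.24.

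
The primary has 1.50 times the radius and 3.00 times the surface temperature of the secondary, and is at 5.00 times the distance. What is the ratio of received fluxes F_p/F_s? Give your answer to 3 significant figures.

L_p/L_s = (R_p/R_s)²(T_p/T_s)⁴ = (1.50)² × (3.00)⁴ = 182.2.
F_p/F_s = (L_p/L_s)/(d_p/d_s)² = 182.2 / (5.00)² = 7.290.

7.29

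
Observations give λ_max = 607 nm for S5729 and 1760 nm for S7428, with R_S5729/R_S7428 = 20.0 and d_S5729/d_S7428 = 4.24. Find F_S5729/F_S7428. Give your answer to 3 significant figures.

1.57×10^3

Wien's law: T_S5729/T_S7428 = λ_S7428/λ_S5729 = 1760/607 = 2.900.
L_S5729/L_S7428 = (R_S5729/R_S7428)²(T_S5729/T_S7428)⁴ = (20.0)²(2.900)⁴ = 2.827×10^4.
F_S5729/F_S7428 = (L_S5729/L_S7428)/(d_S5729/d_S7428)² = 2.827×10^4/(4.24)² = 1573.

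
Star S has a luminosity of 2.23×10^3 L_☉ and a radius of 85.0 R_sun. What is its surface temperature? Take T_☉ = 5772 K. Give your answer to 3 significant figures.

4.30×10^3 K

T/T_☉ = (L/L_☉)^(1/4) / (R/R_☉)^(1/2)
T = 5772 × (2.23×10^3)^(1/4) / √(85.0) = 5772 × 6.872 / 9.220 = 4302 K.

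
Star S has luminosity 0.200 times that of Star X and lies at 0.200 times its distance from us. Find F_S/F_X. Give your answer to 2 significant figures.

5.0

F = L/(4πd²), so F_S/F_X = (L_S/L_X) / (d_S/d_X)²
= 0.200 / (0.200)² = 0.200 / 0.04000 = 5.000.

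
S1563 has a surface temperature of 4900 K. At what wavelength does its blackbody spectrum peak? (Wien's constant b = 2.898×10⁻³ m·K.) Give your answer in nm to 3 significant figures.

λ_max = b/T = 2.898×10⁻³ / 4900 = 5.91×10^-7 m = 591.4 nm.

591 nm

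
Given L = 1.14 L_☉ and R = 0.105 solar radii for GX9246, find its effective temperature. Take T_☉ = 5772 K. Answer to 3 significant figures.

1.84×10^4 K

T/T_☉ = (L/L_☉)^(1/4) / (R/R_☉)^(1/2)
T = 5772 × (1.14)^(1/4) / √(0.105) = 5772 × 1.033 / 0.3240 = 1.841×10^4 K.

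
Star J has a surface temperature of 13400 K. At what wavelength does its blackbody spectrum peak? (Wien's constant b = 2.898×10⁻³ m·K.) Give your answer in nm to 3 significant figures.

λ_max = b/T = 2.898×10⁻³ / 13400 = 2.16×10^-7 m = 216.3 nm.

216 nm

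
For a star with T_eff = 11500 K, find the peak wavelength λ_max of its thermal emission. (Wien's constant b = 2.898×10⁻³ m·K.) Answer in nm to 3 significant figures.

λ_max = b/T = 2.898×10⁻³ / 11500 = 2.52×10^-7 m = 252.0 nm.

252 nm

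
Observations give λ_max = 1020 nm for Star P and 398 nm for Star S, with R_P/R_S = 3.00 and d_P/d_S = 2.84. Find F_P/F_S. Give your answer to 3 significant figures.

Wien's law: T_P/T_S = λ_S/λ_P = 398/1020 = 0.3902.
L_P/L_S = (R_P/R_S)²(T_P/T_S)⁴ = (3.00)²(0.3902)⁴ = 0.2086.
F_P/F_S = (L_P/L_S)/(d_P/d_S)² = 0.2086/(2.84)² = 0.02587.

0.0259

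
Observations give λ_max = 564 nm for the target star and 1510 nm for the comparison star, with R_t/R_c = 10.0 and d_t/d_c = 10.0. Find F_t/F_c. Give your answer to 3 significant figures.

51.4

Wien's law: T_t/T_c = λ_c/λ_t = 1510/564 = 2.677.
L_t/L_c = (R_t/R_c)²(T_t/T_c)⁴ = (10.0)²(2.677)⁴ = 5138.
F_t/F_c = (L_t/L_c)/(d_t/d_c)² = 5138/(10.0)² = 51.38.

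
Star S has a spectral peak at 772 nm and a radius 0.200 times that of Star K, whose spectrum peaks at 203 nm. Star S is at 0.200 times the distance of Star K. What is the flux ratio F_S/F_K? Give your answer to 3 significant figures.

Wien's law: T_S/T_K = λ_K/λ_S = 203/772 = 0.2630.
L_S/L_K = (R_S/R_K)²(T_S/T_K)⁴ = (0.200)²(0.2630)⁴ = 1.912×10^-4.
F_S/F_K = (L_S/L_K)/(d_S/d_K)² = 1.912×10^-4/(0.200)² = 0.004781.

0.00478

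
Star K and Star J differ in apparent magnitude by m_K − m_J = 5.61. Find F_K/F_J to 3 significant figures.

0.00570

F_K/F_J = 10^(−(m_K − m_J)/2.5) = 10^(-5.61/2.5) = 10^-2.244 = 0.005702.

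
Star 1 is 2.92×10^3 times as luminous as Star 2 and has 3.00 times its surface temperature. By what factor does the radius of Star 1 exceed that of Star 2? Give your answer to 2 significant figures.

L ∝ R²T⁴ gives R ∝ √L / T², so
R_1/R_2 = √(2.92×10^3) / (3.00)² = 54.04 / 9.000 = 6.004.

6.0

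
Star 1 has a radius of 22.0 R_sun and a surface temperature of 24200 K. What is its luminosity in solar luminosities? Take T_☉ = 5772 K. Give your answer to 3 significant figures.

1.50×10^5 solar luminosities

L/L_☉ = (R/R_☉)² (T/T_☉)⁴ = (22.0)² × (24200/5772)⁴
       = 484.0 × (4.193)⁴ = 484.0 × 309.0 = 1.496×10^5.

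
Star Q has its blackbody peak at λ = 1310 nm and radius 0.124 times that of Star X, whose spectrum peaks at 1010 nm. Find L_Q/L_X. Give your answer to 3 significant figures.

Wien's law gives T ∝ 1/λ_max, so T_Q/T_X = λ_X/λ_Q = 1010/1310 = 0.7710.
Then L ∝ R²T⁴ gives L_Q/L_X = (0.124)² × (0.7710)⁴ = 0.01538 × 0.3533 = 0.005433.

0.00543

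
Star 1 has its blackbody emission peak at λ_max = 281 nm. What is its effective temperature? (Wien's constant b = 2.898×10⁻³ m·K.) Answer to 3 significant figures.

T = b/λ_max = 2.898×10⁻³ / (281×10⁻⁹) = 1.031×10^4 K.

1.03×10^4 K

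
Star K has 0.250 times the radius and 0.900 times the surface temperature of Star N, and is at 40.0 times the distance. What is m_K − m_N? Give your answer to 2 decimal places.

L_K/L_N = (0.250)²(0.900)⁴ = 0.04101.
F_K/F_N = (L_K/L_N)/(d_K/d_N)² = 0.04101/1600 = 2.563×10^-5.
m_K − m_N = −2.5 log₁₀(2.563×10^-5) = 11.48.

11.48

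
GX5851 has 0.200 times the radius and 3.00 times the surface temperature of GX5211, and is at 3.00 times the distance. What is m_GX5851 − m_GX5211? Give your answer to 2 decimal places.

L_GX5851/L_GX5211 = (0.200)²(3.00)⁴ = 3.240.
F_GX5851/F_GX5211 = (L_GX5851/L_GX5211)/(d_GX5851/d_GX5211)² = 3.240/9.000 = 0.3600.
m_GX5851 − m_GX5211 = −2.5 log₁₀(0.3600) = 1.11.

1.11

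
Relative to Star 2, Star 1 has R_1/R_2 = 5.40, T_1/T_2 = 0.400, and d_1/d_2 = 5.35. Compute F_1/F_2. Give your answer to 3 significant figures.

L_1/L_2 = (R_1/R_2)²(T_1/T_2)⁴ = (5.40)² × (0.400)⁴ = 0.7465.
F_1/F_2 = (L_1/L_2)/(d_1/d_2)² = 0.7465 / (5.35)² = 0.02608.

0.0261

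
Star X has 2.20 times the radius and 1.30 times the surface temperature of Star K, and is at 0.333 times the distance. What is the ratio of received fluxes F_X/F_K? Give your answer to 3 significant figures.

125

L_X/L_K = (R_X/R_K)²(T_X/T_K)⁴ = (2.20)² × (1.30)⁴ = 13.82.
F_X/F_K = (L_X/L_K)/(d_X/d_K)² = 13.82 / (0.333)² = 124.7.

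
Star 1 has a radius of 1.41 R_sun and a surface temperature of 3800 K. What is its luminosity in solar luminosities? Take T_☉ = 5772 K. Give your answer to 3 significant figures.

L/L_☉ = (R/R_☉)² (T/T_☉)⁴ = (1.41)² × (3800/5772)⁴
       = 1.988 × (0.6584)⁴ = 1.988 × 0.1879 = 0.3735.

0.373 solar luminosities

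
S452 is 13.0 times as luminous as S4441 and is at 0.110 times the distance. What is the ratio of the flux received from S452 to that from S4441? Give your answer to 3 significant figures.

1.07×10^3

F = L/(4πd²), so F_S452/F_S4441 = (L_S452/L_S4441) / (d_S452/d_S4441)²
= 13.0 / (0.110)² = 13.0 / 0.01210 = 1074.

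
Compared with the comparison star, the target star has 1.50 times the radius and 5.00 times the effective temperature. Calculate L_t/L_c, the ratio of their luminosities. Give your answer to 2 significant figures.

From the Stefan–Boltzmann law, L ∝ R²T⁴, so
L_t/L_c = (R_t/R_c)² (T_t/T_c)⁴ = (1.50)² × (5.00)⁴ = 2.250 × 625.0 = 1406.

1.4×10^3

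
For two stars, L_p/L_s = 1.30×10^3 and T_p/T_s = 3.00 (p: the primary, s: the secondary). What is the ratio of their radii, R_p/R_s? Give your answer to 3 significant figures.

4.01

L ∝ R²T⁴ gives R ∝ √L / T², so
R_p/R_s = √(1.30×10^3) / (3.00)² = 36.06 / 9.000 = 4.006.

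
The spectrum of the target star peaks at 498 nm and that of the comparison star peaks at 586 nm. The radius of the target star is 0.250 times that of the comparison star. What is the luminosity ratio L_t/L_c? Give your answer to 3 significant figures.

0.120

Wien's law gives T ∝ 1/λ_max, so T_t/T_c = λ_c/λ_t = 586/498 = 1.177.
Then L ∝ R²T⁴ gives L_t/L_c = (0.250)² × (1.177)⁴ = 0.06250 × 1.917 = 0.1198.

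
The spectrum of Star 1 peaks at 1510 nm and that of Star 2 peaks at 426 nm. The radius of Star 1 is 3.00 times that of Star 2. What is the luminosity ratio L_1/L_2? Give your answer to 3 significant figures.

Wien's law gives T ∝ 1/λ_max, so T_1/T_2 = λ_2/λ_1 = 426/1510 = 0.2821.
Then L ∝ R²T⁴ gives L_1/L_2 = (3.00)² × (0.2821)⁴ = 9.000 × 0.006335 = 0.05701.

0.0570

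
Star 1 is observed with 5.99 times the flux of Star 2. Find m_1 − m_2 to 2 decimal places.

-1.94

m_1 − m_2 = −2.5 log₁₀(F_1/F_2) = −2.5 log₁₀(5.99) = −2.5 × (0.777) = -1.944.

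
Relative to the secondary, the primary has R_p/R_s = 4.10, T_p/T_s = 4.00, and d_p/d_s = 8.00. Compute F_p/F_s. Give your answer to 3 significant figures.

L_p/L_s = (R_p/R_s)²(T_p/T_s)⁴ = (4.10)² × (4.00)⁴ = 4303.
F_p/F_s = (L_p/L_s)/(d_p/d_s)² = 4303 / (8.00)² = 67.24.

67.2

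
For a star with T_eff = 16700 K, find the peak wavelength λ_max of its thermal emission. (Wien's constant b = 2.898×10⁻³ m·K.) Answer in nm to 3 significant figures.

174 nm

λ_max = b/T = 2.898×10⁻³ / 16700 = 1.74×10^-7 m = 173.5 nm.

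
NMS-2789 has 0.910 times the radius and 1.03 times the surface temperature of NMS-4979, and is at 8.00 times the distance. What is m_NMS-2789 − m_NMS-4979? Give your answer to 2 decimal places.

4.59

L_NMS-2789/L_NMS-4979 = (0.910)²(1.03)⁴ = 0.9320.
F_NMS-2789/F_NMS-4979 = (L_NMS-2789/L_NMS-4979)/(d_NMS-2789/d_NMS-4979)² = 0.9320/64.00 = 0.01456.
m_NMS-2789 − m_NMS-4979 = −2.5 log₁₀(0.01456) = 4.59.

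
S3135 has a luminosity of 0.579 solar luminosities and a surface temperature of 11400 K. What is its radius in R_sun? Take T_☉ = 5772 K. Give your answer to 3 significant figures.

0.195 R_sun

R/R_☉ = √(L/L_☉) / (T/T_☉)² = √(0.579) / (1.975)²
       = 0.7609 / 3.901 = 0.1951.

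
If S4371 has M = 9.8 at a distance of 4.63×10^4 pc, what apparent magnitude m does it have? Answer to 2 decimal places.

m = M + 5 log₁₀(d/10 pc) = 9.8 + 5 log₁₀(4.63×10^4/10)
  = 9.8 + 5 × 3.666 = 9.8 + 18.33 = 28.13.

28.13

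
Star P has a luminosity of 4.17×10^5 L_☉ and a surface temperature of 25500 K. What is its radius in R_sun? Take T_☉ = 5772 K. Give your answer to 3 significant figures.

R/R_☉ = √(L/L_☉) / (T/T_☉)² = √(4.17×10^5) / (4.418)²
       = 645.8 / 19.52 = 33.09.

33.1 R_sun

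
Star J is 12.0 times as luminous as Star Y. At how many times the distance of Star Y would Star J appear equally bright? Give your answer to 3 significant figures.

3.46

Equal flux requires L_J/d_J² = L_Y/d_Y², so d_J/d_Y = √(L_J/L_Y)
= √(12.0) = 3.464.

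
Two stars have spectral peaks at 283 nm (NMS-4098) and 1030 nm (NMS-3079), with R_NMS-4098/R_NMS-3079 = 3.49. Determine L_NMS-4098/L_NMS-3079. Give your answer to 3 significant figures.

2.14×10^3

Wien's law gives T ∝ 1/λ_max, so T_NMS-4098/T_NMS-3079 = λ_NMS-3079/λ_NMS-4098 = 1030/283 = 3.640.
Then L ∝ R²T⁴ gives L_NMS-4098/L_NMS-3079 = (3.49)² × (3.640)⁴ = 12.18 × 175.5 = 2137.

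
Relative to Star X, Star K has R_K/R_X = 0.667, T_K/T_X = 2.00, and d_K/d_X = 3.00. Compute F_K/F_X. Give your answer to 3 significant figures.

L_K/L_X = (R_K/R_X)²(T_K/T_X)⁴ = (0.667)² × (2.00)⁴ = 7.118.
F_K/F_X = (L_K/L_X)/(d_K/d_X)² = 7.118 / (3.00)² = 0.7909.

0.791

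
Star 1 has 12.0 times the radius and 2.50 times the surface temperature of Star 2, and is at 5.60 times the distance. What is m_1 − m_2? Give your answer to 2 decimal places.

L_1/L_2 = (12.0)²(2.50)⁴ = 5625.
F_1/F_2 = (L_1/L_2)/(d_1/d_2)² = 5625/31.36 = 179.4.
m_1 − m_2 = −2.5 log₁₀(179.4) = -5.63.

-5.63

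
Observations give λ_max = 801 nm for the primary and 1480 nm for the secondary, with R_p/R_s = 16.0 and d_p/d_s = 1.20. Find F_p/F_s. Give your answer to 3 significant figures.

2.07×10^3

Wien's law: T_p/T_s = λ_s/λ_p = 1480/801 = 1.848.
L_p/L_s = (R_p/R_s)²(T_p/T_s)⁴ = (16.0)²(1.848)⁴ = 2984.
F_p/F_s = (L_p/L_s)/(d_p/d_s)² = 2984/(1.20)² = 2072.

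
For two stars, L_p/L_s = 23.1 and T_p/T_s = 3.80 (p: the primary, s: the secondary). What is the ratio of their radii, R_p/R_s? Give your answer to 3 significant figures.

L ∝ R²T⁴ gives R ∝ √L / T², so
R_p/R_s = √(23.1) / (3.80)² = 4.806 / 14.44 = 0.3328.

0.333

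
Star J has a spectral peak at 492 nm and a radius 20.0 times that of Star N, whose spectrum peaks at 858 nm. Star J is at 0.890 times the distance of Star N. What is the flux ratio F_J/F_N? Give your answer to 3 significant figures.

Wien's law: T_J/T_N = λ_N/λ_J = 858/492 = 1.744.
L_J/L_N = (R_J/R_N)²(T_J/T_N)⁴ = (20.0)²(1.744)⁴ = 3700.
F_J/F_N = (L_J/L_N)/(d_J/d_N)² = 3700/(0.890)² = 4671.

4.67×10^3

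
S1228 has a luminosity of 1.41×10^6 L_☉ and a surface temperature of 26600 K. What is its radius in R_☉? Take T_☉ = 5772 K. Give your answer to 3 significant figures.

55.9 R_☉

R/R_☉ = √(L/L_☉) / (T/T_☉)² = √(1.41×10^6) / (4.608)²
       = 1187 / 21.24 = 55.91.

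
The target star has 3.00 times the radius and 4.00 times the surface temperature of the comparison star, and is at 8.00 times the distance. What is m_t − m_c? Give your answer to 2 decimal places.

L_t/L_c = (3.00)²(4.00)⁴ = 2304.
F_t/F_c = (L_t/L_c)/(d_t/d_c)² = 2304/64.00 = 36.00.
m_t − m_c = −2.5 log₁₀(36.00) = -3.89.

-3.89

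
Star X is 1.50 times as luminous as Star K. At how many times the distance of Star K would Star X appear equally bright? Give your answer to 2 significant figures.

1.2

Equal flux requires L_X/d_X² = L_K/d_K², so d_X/d_K = √(L_X/L_K)
= √(1.50) = 1.225.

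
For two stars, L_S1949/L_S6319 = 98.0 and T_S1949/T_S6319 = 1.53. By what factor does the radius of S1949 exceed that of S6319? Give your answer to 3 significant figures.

L ∝ R²T⁴ gives R ∝ √L / T², so
R_S1949/R_S6319 = √(98.0) / (1.53)² = 9.899 / 2.341 = 4.229.

4.23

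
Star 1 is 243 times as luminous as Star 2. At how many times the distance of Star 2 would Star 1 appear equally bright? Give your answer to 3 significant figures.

Equal flux requires L_1/d_1² = L_2/d_2², so d_1/d_2 = √(L_1/L_2)
= √(243) = 15.59.

15.6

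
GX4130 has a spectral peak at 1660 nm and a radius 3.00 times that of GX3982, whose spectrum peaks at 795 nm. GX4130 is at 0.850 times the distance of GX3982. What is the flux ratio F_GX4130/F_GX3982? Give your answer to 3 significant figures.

Wien's law: T_GX4130/T_GX3982 = λ_GX3982/λ_GX4130 = 795/1660 = 0.4789.
L_GX4130/L_GX3982 = (R_GX4130/R_GX3982)²(T_GX4130/T_GX3982)⁴ = (3.00)²(0.4789)⁴ = 0.4735.
F_GX4130/F_GX3982 = (L_GX4130/L_GX3982)/(d_GX4130/d_GX3982)² = 0.4735/(0.850)² = 0.6553.

0.655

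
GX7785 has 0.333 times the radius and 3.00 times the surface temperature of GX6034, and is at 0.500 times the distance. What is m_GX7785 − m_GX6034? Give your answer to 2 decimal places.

-3.89

L_GX7785/L_GX6034 = (0.333)²(3.00)⁴ = 8.982.
F_GX7785/F_GX6034 = (L_GX7785/L_GX6034)/(d_GX7785/d_GX6034)² = 8.982/0.2500 = 35.93.
m_GX7785 − m_GX6034 = −2.5 log₁₀(35.93) = -3.89.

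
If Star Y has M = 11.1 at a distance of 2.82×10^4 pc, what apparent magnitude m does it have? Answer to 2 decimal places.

28.35

m = M + 5 log₁₀(d/10 pc) = 11.1 + 5 log₁₀(2.82×10^4/10)
  = 11.1 + 5 × 3.450 = 11.1 + 17.25 = 28.35.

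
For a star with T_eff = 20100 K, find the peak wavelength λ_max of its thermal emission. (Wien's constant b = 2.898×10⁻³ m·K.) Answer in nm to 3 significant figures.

λ_max = b/T = 2.898×10⁻³ / 20100 = 1.44×10^-7 m = 144.2 nm.

144 nm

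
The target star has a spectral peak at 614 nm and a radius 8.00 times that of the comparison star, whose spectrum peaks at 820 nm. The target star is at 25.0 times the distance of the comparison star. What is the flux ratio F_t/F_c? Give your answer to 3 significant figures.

Wien's law: T_t/T_c = λ_c/λ_t = 820/614 = 1.336.
L_t/L_c = (R_t/R_c)²(T_t/T_c)⁴ = (8.00)²(1.336)⁴ = 203.6.
F_t/F_c = (L_t/L_c)/(d_t/d_c)² = 203.6/(25.0)² = 0.3257.

0.326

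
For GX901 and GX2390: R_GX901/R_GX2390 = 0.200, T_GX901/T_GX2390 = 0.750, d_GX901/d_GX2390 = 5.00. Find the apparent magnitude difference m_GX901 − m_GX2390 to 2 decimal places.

8.24

L_GX901/L_GX2390 = (0.200)²(0.750)⁴ = 0.01266.
F_GX901/F_GX2390 = (L_GX901/L_GX2390)/(d_GX901/d_GX2390)² = 0.01266/25.00 = 5.063×10^-4.
m_GX901 − m_GX2390 = −2.5 log₁₀(5.063×10^-4) = 8.24.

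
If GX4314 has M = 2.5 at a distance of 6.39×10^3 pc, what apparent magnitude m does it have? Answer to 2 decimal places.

m = M + 5 log₁₀(d/10 pc) = 2.5 + 5 log₁₀(6.39×10^3/10)
  = 2.5 + 5 × 2.806 = 2.5 + 14.03 = 16.53.

16.53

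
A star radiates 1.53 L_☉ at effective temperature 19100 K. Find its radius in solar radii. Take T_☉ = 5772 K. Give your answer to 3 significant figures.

0.113 solar radii

R/R_☉ = √(L/L_☉) / (T/T_☉)² = √(1.53) / (3.309)²
       = 1.237 / 10.95 = 0.1130.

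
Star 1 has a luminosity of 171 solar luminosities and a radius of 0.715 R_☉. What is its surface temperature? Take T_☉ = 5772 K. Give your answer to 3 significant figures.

2.47×10^4 K

T/T_☉ = (L/L_☉)^(1/4) / (R/R_☉)^(1/2)
T = 5772 × (171)^(1/4) / √(0.715) = 5772 × 3.616 / 0.8456 = 2.468×10^4 K.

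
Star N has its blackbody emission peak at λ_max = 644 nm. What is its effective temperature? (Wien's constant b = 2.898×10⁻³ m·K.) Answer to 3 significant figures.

T = b/λ_max = 2.898×10⁻³ / (644×10⁻⁹) = 4500 K.

4.50×10^3 K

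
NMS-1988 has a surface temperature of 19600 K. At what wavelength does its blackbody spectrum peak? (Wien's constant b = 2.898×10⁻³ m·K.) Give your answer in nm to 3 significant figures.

λ_max = b/T = 2.898×10⁻³ / 19600 = 1.48×10^-7 m = 147.9 nm.

148 nm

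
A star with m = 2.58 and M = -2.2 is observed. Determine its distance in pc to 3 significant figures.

90.4 pc

m − M = 5 log₁₀(d/10 pc)
2.58 − (-2.2) = 4.78 = 5 log₁₀(d/10)
d = 10 × 10^(4.78/5) = 10 × 10^0.956 = 90.36 pc.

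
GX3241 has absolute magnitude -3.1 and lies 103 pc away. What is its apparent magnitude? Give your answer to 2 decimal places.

m = M + 5 log₁₀(d/10 pc) = -3.1 + 5 log₁₀(103/10)
  = -3.1 + 5 × 1.013 = -3.1 + 5.06 = 1.96.

1.96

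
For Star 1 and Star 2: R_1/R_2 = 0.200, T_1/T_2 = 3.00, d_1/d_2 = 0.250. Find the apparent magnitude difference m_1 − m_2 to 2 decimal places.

L_1/L_2 = (0.200)²(3.00)⁴ = 3.240.
F_1/F_2 = (L_1/L_2)/(d_1/d_2)² = 3.240/0.06250 = 51.84.
m_1 − m_2 = −2.5 log₁₀(51.84) = -4.29.

-4.29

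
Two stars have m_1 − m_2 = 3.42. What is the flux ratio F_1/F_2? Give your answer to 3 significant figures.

0.0429

F_1/F_2 = 10^(−(m_1 − m_2)/2.5) = 10^(-3.42/2.5) = 10^-1.368 = 0.04285.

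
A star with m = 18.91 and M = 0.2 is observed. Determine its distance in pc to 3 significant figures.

5.52×10^4 pc

m − M = 5 log₁₀(d/10 pc)
18.91 − (0.2) = 18.71 = 5 log₁₀(d/10)
d = 10 × 10^(18.71/5) = 10 × 10^3.742 = 5.521×10^4 pc.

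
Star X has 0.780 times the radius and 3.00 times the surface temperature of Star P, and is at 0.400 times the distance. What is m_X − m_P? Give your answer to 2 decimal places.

L_X/L_P = (0.780)²(3.00)⁴ = 49.28.
F_X/F_P = (L_X/L_P)/(d_X/d_P)² = 49.28/0.1600 = 308.0.
m_X − m_P = −2.5 log₁₀(308.0) = -6.22.

-6.22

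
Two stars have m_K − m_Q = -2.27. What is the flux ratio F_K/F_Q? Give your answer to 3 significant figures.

8.09

F_K/F_Q = 10^(−(m_K − m_Q)/2.5) = 10^(2.27/2.5) = 10^0.908 = 8.091.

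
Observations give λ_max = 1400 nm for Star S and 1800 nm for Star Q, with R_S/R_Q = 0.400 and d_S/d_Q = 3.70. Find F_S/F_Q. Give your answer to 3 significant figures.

0.0319

Wien's law: T_S/T_Q = λ_Q/λ_S = 1800/1400 = 1.286.
L_S/L_Q = (R_S/R_Q)²(T_S/T_Q)⁴ = (0.400)²(1.286)⁴ = 0.4372.
F_S/F_Q = (L_S/L_Q)/(d_S/d_Q)² = 0.4372/(3.70)² = 0.03194.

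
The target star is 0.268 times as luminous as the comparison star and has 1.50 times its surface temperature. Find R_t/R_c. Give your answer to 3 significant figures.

L ∝ R²T⁴ gives R ∝ √L / T², so
R_t/R_c = √(0.268) / (1.50)² = 0.5177 / 2.250 = 0.2301.

0.230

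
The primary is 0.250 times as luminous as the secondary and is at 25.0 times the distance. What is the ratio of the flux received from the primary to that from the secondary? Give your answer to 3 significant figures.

4.00×10^-4

F = L/(4πd²), so F_p/F_s = (L_p/L_s) / (d_p/d_s)²
= 0.250 / (25.0)² = 0.250 / 625.0 = 4.000×10^-4.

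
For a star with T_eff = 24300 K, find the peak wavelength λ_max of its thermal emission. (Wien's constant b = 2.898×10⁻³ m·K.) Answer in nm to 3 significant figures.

119 nm

λ_max = b/T = 2.898×10⁻³ / 24300 = 1.19×10^-7 m = 119.3 nm.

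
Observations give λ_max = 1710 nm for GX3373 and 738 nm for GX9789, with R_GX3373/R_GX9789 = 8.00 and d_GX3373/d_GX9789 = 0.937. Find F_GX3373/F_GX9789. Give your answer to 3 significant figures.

Wien's law: T_GX3373/T_GX9789 = λ_GX9789/λ_GX3373 = 738/1710 = 0.4316.
L_GX3373/L_GX9789 = (R_GX3373/R_GX9789)²(T_GX3373/T_GX9789)⁴ = (8.00)²(0.4316)⁴ = 2.220.
F_GX3373/F_GX9789 = (L_GX3373/L_GX9789)/(d_GX3373/d_GX9789)² = 2.220/(0.937)² = 2.529.

2.53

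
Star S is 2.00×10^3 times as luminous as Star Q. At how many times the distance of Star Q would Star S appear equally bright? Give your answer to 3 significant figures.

Equal flux requires L_S/d_S² = L_Q/d_Q², so d_S/d_Q = √(L_S/L_Q)
= √(2.00×10^3) = 44.72.

44.7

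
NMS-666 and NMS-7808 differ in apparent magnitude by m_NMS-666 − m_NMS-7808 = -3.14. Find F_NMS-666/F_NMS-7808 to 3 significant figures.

F_NMS-666/F_NMS-7808 = 10^(−(m_NMS-666 − m_NMS-7808)/2.5) = 10^(3.14/2.5) = 10^1.256 = 18.03.

18.0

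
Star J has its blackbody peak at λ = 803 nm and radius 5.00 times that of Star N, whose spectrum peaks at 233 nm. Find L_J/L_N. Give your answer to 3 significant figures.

Wien's law gives T ∝ 1/λ_max, so T_J/T_N = λ_N/λ_J = 233/803 = 0.2902.
Then L ∝ R²T⁴ gives L_J/L_N = (5.00)² × (0.2902)⁴ = 25.00 × 0.007089 = 0.1772.

0.177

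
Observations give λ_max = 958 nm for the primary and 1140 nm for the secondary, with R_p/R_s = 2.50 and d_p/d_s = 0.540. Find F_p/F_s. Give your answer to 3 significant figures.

Wien's law: T_p/T_s = λ_s/λ_p = 1140/958 = 1.190.
L_p/L_s = (R_p/R_s)²(T_p/T_s)⁴ = (2.50)²(1.190)⁴ = 12.53.
F_p/F_s = (L_p/L_s)/(d_p/d_s)² = 12.53/(0.540)² = 42.98.

43.0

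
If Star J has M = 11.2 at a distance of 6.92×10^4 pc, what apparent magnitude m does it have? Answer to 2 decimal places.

m = M + 5 log₁₀(d/10 pc) = 11.2 + 5 log₁₀(6.92×10^4/10)
  = 11.2 + 5 × 3.840 = 11.2 + 19.20 = 30.40.

30.40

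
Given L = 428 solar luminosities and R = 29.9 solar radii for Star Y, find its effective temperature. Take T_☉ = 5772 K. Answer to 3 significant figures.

T/T_☉ = (L/L_☉)^(1/4) / (R/R_☉)^(1/2)
T = 5772 × (428)^(1/4) / √(29.9) = 5772 × 4.548 / 5.468 = 4801 K.

4.80×10^3 K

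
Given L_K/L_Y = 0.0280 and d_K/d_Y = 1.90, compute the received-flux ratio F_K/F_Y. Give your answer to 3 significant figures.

F = L/(4πd²), so F_K/F_Y = (L_K/L_Y) / (d_K/d_Y)²
= 0.0280 / (1.90)² = 0.0280 / 3.610 = 0.007756.

0.00776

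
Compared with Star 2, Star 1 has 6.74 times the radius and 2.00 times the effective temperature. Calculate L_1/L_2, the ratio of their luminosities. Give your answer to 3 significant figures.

727

From the Stefan–Boltzmann law, L ∝ R²T⁴, so
L_1/L_2 = (R_1/R_2)² (T_1/T_2)⁴ = (6.74)² × (2.00)⁴ = 45.43 × 16.00 = 726.8.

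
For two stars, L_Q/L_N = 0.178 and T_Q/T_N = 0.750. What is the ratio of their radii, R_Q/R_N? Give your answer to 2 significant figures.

L ∝ R²T⁴ gives R ∝ √L / T², so
R_Q/R_N = √(0.178) / (0.750)² = 0.4219 / 0.5625 = 0.7500.

0.75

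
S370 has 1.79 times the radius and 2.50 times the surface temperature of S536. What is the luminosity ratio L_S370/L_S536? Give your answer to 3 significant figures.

125

From the Stefan–Boltzmann law, L ∝ R²T⁴, so
L_S370/L_S536 = (R_S370/R_S536)² (T_S370/T_S536)⁴ = (1.79)² × (2.50)⁴ = 3.204 × 39.06 = 125.2.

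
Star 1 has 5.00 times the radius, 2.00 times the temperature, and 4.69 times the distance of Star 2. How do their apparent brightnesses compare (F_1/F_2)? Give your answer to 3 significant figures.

L_1/L_2 = (R_1/R_2)²(T_1/T_2)⁴ = (5.00)² × (2.00)⁴ = 400.0.
F_1/F_2 = (L_1/L_2)/(d_1/d_2)² = 400.0 / (4.69)² = 18.19.

18.2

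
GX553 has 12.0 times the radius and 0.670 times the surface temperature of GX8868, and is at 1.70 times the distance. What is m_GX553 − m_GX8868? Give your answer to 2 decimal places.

L_GX553/L_GX8868 = (12.0)²(0.670)⁴ = 29.02.
F_GX553/F_GX8868 = (L_GX553/L_GX8868)/(d_GX553/d_GX8868)² = 29.02/2.890 = 10.04.
m_GX553 − m_GX8868 = −2.5 log₁₀(10.04) = -2.50.

-2.50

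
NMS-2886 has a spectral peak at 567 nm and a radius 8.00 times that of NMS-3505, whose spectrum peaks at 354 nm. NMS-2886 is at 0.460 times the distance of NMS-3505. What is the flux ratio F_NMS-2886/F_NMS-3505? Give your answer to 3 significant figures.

46.0

Wien's law: T_NMS-2886/T_NMS-3505 = λ_NMS-3505/λ_NMS-2886 = 354/567 = 0.6243.
L_NMS-2886/L_NMS-3505 = (R_NMS-2886/R_NMS-3505)²(T_NMS-2886/T_NMS-3505)⁴ = (8.00)²(0.6243)⁴ = 9.724.
F_NMS-2886/F_NMS-3505 = (L_NMS-2886/L_NMS-3505)/(d_NMS-2886/d_NMS-3505)² = 9.724/(0.460)² = 45.96.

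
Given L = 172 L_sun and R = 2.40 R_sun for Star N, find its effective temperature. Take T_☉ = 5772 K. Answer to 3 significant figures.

T/T_☉ = (L/L_☉)^(1/4) / (R/R_☉)^(1/2)
T = 5772 × (172)^(1/4) / √(2.40) = 5772 × 3.621 / 1.549 = 1.349×10^4 K.

1.35×10^4 K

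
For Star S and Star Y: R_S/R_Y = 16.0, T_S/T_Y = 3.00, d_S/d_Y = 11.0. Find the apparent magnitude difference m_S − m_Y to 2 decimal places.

L_S/L_Y = (16.0)²(3.00)⁴ = 2.074×10^4.
F_S/F_Y = (L_S/L_Y)/(d_S/d_Y)² = 2.074×10^4/121.0 = 171.4.
m_S − m_Y = −2.5 log₁₀(171.4) = -5.58.

-5.58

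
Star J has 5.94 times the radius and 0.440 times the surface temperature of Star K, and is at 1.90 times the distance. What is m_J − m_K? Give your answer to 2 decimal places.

1.09

L_J/L_K = (5.94)²(0.440)⁴ = 1.322.
F_J/F_K = (L_J/L_K)/(d_J/d_K)² = 1.322/3.610 = 0.3663.
m_J − m_K = −2.5 log₁₀(0.3663) = 1.09.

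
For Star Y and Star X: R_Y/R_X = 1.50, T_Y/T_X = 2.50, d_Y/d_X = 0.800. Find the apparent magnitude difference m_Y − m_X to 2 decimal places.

L_Y/L_X = (1.50)²(2.50)⁴ = 87.89.
F_Y/F_X = (L_Y/L_X)/(d_Y/d_X)² = 87.89/0.6400 = 137.3.
m_Y − m_X = −2.5 log₁₀(137.3) = -5.34.

-5.34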